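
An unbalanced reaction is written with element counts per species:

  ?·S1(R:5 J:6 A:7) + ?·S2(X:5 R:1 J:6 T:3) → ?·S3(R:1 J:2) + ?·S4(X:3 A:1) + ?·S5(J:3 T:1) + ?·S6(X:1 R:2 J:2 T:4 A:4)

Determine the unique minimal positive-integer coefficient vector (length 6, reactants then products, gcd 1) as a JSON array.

Coefficients: [1, 2, 5, 3, 2, 1]

X: 1·0+2·5 = 10 | 5·0+3·3+2·0+1·1 = 10
R: 1·5+2·1 = 7 | 5·1+3·0+2·0+1·2 = 7
J: 1·6+2·6 = 18 | 5·2+3·0+2·3+1·2 = 18
T: 1·0+2·3 = 6 | 5·0+3·0+2·1+1·4 = 6
A: 1·7+2·0 = 7 | 5·0+3·1+2·0+1·4 = 7
gcd(1,2,5,3,2,1) = 1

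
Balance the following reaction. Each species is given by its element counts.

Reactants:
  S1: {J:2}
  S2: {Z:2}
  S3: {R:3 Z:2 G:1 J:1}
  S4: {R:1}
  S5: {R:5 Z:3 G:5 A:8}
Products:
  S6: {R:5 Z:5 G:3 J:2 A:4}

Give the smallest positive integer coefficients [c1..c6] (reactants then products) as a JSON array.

R: 3·0+5·0+2·3+4·1+2·5 = 20 | 4·5 = 20
Z: 3·0+5·2+2·2+4·0+2·3 = 20 | 4·5 = 20
G: 3·0+5·0+2·1+4·0+2·5 = 12 | 4·3 = 12
J: 3·2+5·0+2·1+4·0+2·0 = 8 | 4·2 = 8
A: 3·0+5·0+2·0+4·0+2·8 = 16 | 4·4 = 16
gcd(3,5,2,4,2,4) = 1

Coefficients: [3, 5, 2, 4, 2, 4]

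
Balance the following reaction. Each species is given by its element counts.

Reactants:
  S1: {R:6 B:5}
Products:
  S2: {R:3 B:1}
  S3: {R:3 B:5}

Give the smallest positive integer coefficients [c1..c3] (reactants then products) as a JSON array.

Coefficients: [4, 5, 3]

R: 4·6 = 24 | 5·3+3·3 = 24
B: 4·5 = 20 | 5·1+3·5 = 20
gcd(4,5,3) = 1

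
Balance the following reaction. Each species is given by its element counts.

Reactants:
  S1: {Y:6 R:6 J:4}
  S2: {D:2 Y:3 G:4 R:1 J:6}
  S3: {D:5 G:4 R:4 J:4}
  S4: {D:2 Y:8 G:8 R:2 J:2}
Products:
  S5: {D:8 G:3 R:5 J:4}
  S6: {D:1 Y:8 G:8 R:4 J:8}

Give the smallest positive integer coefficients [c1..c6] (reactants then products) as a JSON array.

Coefficients: [2, 4, 5, 2, 4, 5]

D: 2·0+4·2+5·5+2·2 = 37 | 4·8+5·1 = 37
Y: 2·6+4·3+5·0+2·8 = 40 | 4·0+5·8 = 40
G: 2·0+4·4+5·4+2·8 = 52 | 4·3+5·8 = 52
R: 2·6+4·1+5·4+2·2 = 40 | 4·5+5·4 = 40
J: 2·4+4·6+5·4+2·2 = 56 | 4·4+5·8 = 56
gcd(2,4,5,2,4,5) = 1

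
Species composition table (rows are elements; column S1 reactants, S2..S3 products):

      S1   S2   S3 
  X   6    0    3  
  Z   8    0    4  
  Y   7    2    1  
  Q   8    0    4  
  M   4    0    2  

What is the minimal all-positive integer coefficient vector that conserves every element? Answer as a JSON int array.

X: 2·6 = 12 | 5·0+4·3 = 12
Z: 2·8 = 16 | 5·0+4·4 = 16
Y: 2·7 = 14 | 5·2+4·1 = 14
Q: 2·8 = 16 | 5·0+4·4 = 16
M: 2·4 = 8 | 5·0+4·2 = 8
gcd(2,5,4) = 1

Coefficients: [2, 5, 4]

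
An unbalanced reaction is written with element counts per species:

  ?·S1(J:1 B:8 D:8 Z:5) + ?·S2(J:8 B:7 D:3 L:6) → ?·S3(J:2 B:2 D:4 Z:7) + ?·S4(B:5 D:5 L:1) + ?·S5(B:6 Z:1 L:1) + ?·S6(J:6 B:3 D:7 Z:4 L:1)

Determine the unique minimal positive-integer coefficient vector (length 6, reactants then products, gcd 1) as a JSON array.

J: 6·1+2·8 = 22 | 2·2+5·0+4·0+3·6 = 22
B: 6·8+2·7 = 62 | 2·2+5·5+4·6+3·3 = 62
D: 6·8+2·3 = 54 | 2·4+5·5+4·0+3·7 = 54
Z: 6·5+2·0 = 30 | 2·7+5·0+4·1+3·4 = 30
L: 6·0+2·6 = 12 | 2·0+5·1+4·1+3·1 = 12
gcd(6,2,2,5,4,3) = 1

Coefficients: [6, 2, 2, 5, 4, 3]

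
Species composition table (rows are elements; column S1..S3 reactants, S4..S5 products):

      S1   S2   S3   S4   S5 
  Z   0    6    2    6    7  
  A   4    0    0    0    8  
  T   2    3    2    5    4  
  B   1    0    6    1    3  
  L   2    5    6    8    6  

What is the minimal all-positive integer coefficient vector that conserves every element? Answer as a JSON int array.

Z: 4·0+6·6+1·2 = 38 | 4·6+2·7 = 38
A: 4·4+6·0+1·0 = 16 | 4·0+2·8 = 16
T: 4·2+6·3+1·2 = 28 | 4·5+2·4 = 28
B: 4·1+6·0+1·6 = 10 | 4·1+2·3 = 10
L: 4·2+6·5+1·6 = 44 | 4·8+2·6 = 44
gcd(4,6,1,4,2) = 1

Coefficients: [4, 6, 1, 4, 2]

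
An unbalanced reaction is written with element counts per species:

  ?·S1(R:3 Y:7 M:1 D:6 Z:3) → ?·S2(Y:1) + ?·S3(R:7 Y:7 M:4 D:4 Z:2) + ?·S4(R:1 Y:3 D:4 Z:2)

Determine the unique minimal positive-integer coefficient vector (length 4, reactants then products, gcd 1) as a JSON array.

Coefficients: [4, 6, 1, 5]

R: 4·3 = 12 | 6·0+1·7+5·1 = 12
Y: 4·7 = 28 | 6·1+1·7+5·3 = 28
M: 4·1 = 4 | 6·0+1·4+5·0 = 4
D: 4·6 = 24 | 6·0+1·4+5·4 = 24
Z: 4·3 = 12 | 6·0+1·2+5·2 = 12
gcd(4,6,1,5) = 1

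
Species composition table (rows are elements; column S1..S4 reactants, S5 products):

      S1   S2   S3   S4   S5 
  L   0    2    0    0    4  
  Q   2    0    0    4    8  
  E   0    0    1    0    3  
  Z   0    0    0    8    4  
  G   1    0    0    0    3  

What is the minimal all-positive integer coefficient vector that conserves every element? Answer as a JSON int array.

L: 6·0+4·2+6·0+1·0 = 8 | 2·4 = 8
Q: 6·2+4·0+6·0+1·4 = 16 | 2·8 = 16
E: 6·0+4·0+6·1+1·0 = 6 | 2·3 = 6
Z: 6·0+4·0+6·0+1·8 = 8 | 2·4 = 8
G: 6·1+4·0+6·0+1·0 = 6 | 2·3 = 6
gcd(6,4,6,1,2) = 1

Coefficients: [6, 4, 6, 1, 2]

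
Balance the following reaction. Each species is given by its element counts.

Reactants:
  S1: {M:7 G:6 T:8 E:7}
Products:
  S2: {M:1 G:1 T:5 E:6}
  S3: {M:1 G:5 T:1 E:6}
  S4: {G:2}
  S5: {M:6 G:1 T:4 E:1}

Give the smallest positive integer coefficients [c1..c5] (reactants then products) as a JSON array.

Coefficients: [4, 3, 1, 6, 4]

M: 4·7 = 28 | 3·1+1·1+6·0+4·6 = 28
G: 4·6 = 24 | 3·1+1·5+6·2+4·1 = 24
T: 4·8 = 32 | 3·5+1·1+6·0+4·4 = 32
E: 4·7 = 28 | 3·6+1·6+6·0+4·1 = 28
gcd(4,3,1,6,4) = 1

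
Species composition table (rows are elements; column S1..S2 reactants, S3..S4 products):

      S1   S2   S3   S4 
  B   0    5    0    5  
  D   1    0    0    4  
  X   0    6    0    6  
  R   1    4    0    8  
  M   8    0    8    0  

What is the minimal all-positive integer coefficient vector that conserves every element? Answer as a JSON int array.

Coefficients: [4, 1, 4, 1]

B: 4·0+1·5 = 5 | 4·0+1·5 = 5
D: 4·1+1·0 = 4 | 4·0+1·4 = 4
X: 4·0+1·6 = 6 | 4·0+1·6 = 6
R: 4·1+1·4 = 8 | 4·0+1·8 = 8
M: 4·8+1·0 = 32 | 4·8+1·0 = 32
gcd(4,1,4,1) = 1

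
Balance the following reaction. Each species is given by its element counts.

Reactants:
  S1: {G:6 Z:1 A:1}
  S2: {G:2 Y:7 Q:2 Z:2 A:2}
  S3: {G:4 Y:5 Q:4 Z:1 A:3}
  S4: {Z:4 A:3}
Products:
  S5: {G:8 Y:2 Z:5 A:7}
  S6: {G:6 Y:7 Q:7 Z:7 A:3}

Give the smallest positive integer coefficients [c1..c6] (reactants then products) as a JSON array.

G: 5·6+1·2+3·4+6·0 = 44 | 4·8+2·6 = 44
Y: 5·0+1·7+3·5+6·0 = 22 | 4·2+2·7 = 22
Q: 5·0+1·2+3·4+6·0 = 14 | 4·0+2·7 = 14
Z: 5·1+1·2+3·1+6·4 = 34 | 4·5+2·7 = 34
A: 5·1+1·2+3·3+6·3 = 34 | 4·7+2·3 = 34
gcd(5,1,3,6,4,2) = 1

Coefficients: [5, 1, 3, 6, 4, 2]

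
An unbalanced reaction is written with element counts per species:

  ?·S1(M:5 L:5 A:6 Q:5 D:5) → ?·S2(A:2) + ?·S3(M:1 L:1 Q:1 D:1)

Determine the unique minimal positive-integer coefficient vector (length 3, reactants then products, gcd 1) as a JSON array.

M: 1·5 = 5 | 3·0+5·1 = 5
L: 1·5 = 5 | 3·0+5·1 = 5
A: 1·6 = 6 | 3·2+5·0 = 6
Q: 1·5 = 5 | 3·0+5·1 = 5
D: 1·5 = 5 | 3·0+5·1 = 5
gcd(1,3,5) = 1

Coefficients: [1, 3, 5]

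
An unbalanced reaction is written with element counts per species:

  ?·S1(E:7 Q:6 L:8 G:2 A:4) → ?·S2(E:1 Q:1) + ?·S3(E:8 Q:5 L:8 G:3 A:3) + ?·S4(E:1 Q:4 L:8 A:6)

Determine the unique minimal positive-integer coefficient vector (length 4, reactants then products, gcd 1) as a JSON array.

Coefficients: [3, 4, 2, 1]

E: 3·7 = 21 | 4·1+2·8+1·1 = 21
Q: 3·6 = 18 | 4·1+2·5+1·4 = 18
L: 3·8 = 24 | 4·0+2·8+1·8 = 24
G: 3·2 = 6 | 4·0+2·3+1·0 = 6
A: 3·4 = 12 | 4·0+2·3+1·6 = 12
gcd(3,4,2,1) = 1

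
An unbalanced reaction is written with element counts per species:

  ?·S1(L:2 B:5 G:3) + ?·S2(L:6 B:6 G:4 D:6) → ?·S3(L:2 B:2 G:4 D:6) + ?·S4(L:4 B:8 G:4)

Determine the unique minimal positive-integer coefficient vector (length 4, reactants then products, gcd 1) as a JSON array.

L: 4·2+1·6 = 14 | 1·2+3·4 = 14
B: 4·5+1·6 = 26 | 1·2+3·8 = 26
G: 4·3+1·4 = 16 | 1·4+3·4 = 16
D: 4·0+1·6 = 6 | 1·6+3·0 = 6
gcd(4,1,1,3) = 1

Coefficients: [4, 1, 1, 3]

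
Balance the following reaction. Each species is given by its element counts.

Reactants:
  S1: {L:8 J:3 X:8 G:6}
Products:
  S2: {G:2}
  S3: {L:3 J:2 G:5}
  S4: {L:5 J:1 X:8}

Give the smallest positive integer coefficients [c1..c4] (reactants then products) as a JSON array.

Coefficients: [2, 1, 2, 2]

L: 2·8 = 16 | 1·0+2·3+2·5 = 16
J: 2·3 = 6 | 1·0+2·2+2·1 = 6
X: 2·8 = 16 | 1·0+2·0+2·8 = 16
G: 2·6 = 12 | 1·2+2·5+2·0 = 12
gcd(2,1,2,2) = 1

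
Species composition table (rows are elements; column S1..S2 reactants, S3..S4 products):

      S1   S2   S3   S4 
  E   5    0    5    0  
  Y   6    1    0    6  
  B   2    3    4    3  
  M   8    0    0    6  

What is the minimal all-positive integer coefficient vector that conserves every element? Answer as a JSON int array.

E: 3·5+6·0 = 15 | 3·5+4·0 = 15
Y: 3·6+6·1 = 24 | 3·0+4·6 = 24
B: 3·2+6·3 = 24 | 3·4+4·3 = 24
M: 3·8+6·0 = 24 | 3·0+4·6 = 24
gcd(3,6,3,4) = 1

Coefficients: [3, 6, 3, 4]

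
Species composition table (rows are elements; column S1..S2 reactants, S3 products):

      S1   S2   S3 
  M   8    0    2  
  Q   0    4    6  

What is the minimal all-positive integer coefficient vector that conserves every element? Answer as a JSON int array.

M: 1·8+6·0 = 8 | 4·2 = 8
Q: 1·0+6·4 = 24 | 4·6 = 24
gcd(1,6,4) = 1

Coefficients: [1, 6, 4]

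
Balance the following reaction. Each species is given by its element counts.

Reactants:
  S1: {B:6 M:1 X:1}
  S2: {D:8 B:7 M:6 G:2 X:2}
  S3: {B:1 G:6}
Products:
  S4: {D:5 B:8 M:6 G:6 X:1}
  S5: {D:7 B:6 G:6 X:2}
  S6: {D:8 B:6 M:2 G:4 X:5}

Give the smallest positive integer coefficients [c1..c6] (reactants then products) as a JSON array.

D: 2·0+5·8+5·0 = 40 | 5·5+1·7+1·8 = 40
B: 2·6+5·7+5·1 = 52 | 5·8+1·6+1·6 = 52
M: 2·1+5·6+5·0 = 32 | 5·6+1·0+1·2 = 32
G: 2·0+5·2+5·6 = 40 | 5·6+1·6+1·4 = 40
X: 2·1+5·2+5·0 = 12 | 5·1+1·2+1·5 = 12
gcd(2,5,5,5,1,1) = 1

Coefficients: [2, 5, 5, 5, 1, 1]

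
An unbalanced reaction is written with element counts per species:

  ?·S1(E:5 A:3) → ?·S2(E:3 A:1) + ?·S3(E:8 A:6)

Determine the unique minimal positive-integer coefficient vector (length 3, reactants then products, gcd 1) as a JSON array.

E: 5·5 = 25 | 3·3+2·8 = 25
A: 5·3 = 15 | 3·1+2·6 = 15
gcd(5,3,2) = 1

Coefficients: [5, 3, 2]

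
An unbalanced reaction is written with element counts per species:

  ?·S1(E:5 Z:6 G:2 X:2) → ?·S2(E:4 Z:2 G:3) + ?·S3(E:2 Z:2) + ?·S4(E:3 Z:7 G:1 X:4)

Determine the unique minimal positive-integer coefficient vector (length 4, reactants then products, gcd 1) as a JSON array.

E: 4·5 = 20 | 2·4+3·2+2·3 = 20
Z: 4·6 = 24 | 2·2+3·2+2·7 = 24
G: 4·2 = 8 | 2·3+3·0+2·1 = 8
X: 4·2 = 8 | 2·0+3·0+2·4 = 8
gcd(4,2,3,2) = 1

Coefficients: [4, 2, 3, 2]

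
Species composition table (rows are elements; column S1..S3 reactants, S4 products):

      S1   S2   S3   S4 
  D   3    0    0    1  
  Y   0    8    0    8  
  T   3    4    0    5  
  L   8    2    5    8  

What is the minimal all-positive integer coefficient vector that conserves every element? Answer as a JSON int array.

D: 1·3+3·0+2·0 = 3 | 3·1 = 3
Y: 1·0+3·8+2·0 = 24 | 3·8 = 24
T: 1·3+3·4+2·0 = 15 | 3·5 = 15
L: 1·8+3·2+2·5 = 24 | 3·8 = 24
gcd(1,3,2,3) = 1

Coefficients: [1, 3, 2, 3]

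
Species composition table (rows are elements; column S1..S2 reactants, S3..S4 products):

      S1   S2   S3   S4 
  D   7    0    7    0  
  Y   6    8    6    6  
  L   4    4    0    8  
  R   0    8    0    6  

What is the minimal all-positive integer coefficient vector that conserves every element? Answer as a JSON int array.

Coefficients: [5, 3, 5, 4]

D: 5·7+3·0 = 35 | 5·7+4·0 = 35
Y: 5·6+3·8 = 54 | 5·6+4·6 = 54
L: 5·4+3·4 = 32 | 5·0+4·8 = 32
R: 5·0+3·8 = 24 | 5·0+4·6 = 24
gcd(5,3,5,4) = 1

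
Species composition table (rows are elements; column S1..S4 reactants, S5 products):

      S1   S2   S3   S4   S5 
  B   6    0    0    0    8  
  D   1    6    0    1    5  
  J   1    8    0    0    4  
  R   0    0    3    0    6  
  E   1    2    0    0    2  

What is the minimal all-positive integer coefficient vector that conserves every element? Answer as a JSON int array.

B: 4·6+1·0+6·0+5·0 = 24 | 3·8 = 24
D: 4·1+1·6+6·0+5·1 = 15 | 3·5 = 15
J: 4·1+1·8+6·0+5·0 = 12 | 3·4 = 12
R: 4·0+1·0+6·3+5·0 = 18 | 3·6 = 18
E: 4·1+1·2+6·0+5·0 = 6 | 3·2 = 6
gcd(4,1,6,5,3) = 1

Coefficients: [4, 1, 6, 5, 3]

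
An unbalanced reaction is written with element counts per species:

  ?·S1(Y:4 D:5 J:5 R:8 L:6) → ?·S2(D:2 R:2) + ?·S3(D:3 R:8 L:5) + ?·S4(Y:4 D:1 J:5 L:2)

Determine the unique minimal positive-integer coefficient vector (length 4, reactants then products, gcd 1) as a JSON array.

Coefficients: [5, 4, 4, 5]

Y: 5·4 = 20 | 4·0+4·0+5·4 = 20
D: 5·5 = 25 | 4·2+4·3+5·1 = 25
J: 5·5 = 25 | 4·0+4·0+5·5 = 25
R: 5·8 = 40 | 4·2+4·8+5·0 = 40
L: 5·6 = 30 | 4·0+4·5+5·2 = 30
gcd(5,4,4,5) = 1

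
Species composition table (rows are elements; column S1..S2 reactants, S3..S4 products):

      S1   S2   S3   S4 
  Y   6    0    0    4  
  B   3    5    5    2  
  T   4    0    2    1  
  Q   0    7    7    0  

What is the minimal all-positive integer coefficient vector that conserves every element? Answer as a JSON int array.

Coefficients: [4, 5, 5, 6]

Y: 4·6+5·0 = 24 | 5·0+6·4 = 24
B: 4·3+5·5 = 37 | 5·5+6·2 = 37
T: 4·4+5·0 = 16 | 5·2+6·1 = 16
Q: 4·0+5·7 = 35 | 5·7+6·0 = 35
gcd(4,5,5,6) = 1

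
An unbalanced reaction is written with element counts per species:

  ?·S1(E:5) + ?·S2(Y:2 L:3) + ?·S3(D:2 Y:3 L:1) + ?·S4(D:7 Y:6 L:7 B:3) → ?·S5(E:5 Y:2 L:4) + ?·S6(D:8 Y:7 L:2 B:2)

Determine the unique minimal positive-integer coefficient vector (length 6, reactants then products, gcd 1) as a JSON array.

Coefficients: [4, 1, 5, 2, 4, 3]

E: 4·5+1·0+5·0+2·0 = 20 | 4·5+3·0 = 20
D: 4·0+1·0+5·2+2·7 = 24 | 4·0+3·8 = 24
Y: 4·0+1·2+5·3+2·6 = 29 | 4·2+3·7 = 29
L: 4·0+1·3+5·1+2·7 = 22 | 4·4+3·2 = 22
B: 4·0+1·0+5·0+2·3 = 6 | 4·0+3·2 = 6
gcd(4,1,5,2,4,3) = 1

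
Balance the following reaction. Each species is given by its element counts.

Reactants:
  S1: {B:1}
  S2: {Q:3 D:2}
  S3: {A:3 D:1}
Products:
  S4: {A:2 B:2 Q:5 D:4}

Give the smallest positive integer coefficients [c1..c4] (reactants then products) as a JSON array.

A: 6·0+5·0+2·3 = 6 | 3·2 = 6
B: 6·1+5·0+2·0 = 6 | 3·2 = 6
Q: 6·0+5·3+2·0 = 15 | 3·5 = 15
D: 6·0+5·2+2·1 = 12 | 3·4 = 12
gcd(6,5,2,3) = 1

Coefficients: [6, 5, 2, 3]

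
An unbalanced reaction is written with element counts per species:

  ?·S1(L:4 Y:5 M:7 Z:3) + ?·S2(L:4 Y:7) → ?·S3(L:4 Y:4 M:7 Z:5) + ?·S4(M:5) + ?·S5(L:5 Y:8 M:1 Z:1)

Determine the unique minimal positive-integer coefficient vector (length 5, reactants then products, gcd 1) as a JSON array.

Coefficients: [3, 3, 1, 2, 4]

L: 3·4+3·4 = 24 | 1·4+2·0+4·5 = 24
Y: 3·5+3·7 = 36 | 1·4+2·0+4·8 = 36
M: 3·7+3·0 = 21 | 1·7+2·5+4·1 = 21
Z: 3·3+3·0 = 9 | 1·5+2·0+4·1 = 9
gcd(3,3,1,2,4) = 1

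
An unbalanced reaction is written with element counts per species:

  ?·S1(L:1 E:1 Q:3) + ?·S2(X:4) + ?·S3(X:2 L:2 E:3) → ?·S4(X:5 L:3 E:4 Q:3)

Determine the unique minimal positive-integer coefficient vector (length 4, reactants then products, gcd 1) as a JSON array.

X: 4·0+3·4+4·2 = 20 | 4·5 = 20
L: 4·1+3·0+4·2 = 12 | 4·3 = 12
E: 4·1+3·0+4·3 = 16 | 4·4 = 16
Q: 4·3+3·0+4·0 = 12 | 4·3 = 12
gcd(4,3,4,4) = 1

Coefficients: [4, 3, 4, 4]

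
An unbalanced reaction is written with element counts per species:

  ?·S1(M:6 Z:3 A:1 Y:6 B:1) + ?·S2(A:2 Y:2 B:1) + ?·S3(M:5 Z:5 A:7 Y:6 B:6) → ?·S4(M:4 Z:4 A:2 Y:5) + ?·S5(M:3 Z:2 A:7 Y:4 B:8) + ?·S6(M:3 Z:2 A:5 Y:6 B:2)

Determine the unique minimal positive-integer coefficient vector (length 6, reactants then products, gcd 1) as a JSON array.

Coefficients: [2, 4, 6, 6, 5, 1]

M: 2·6+4·0+6·5 = 42 | 6·4+5·3+1·3 = 42
Z: 2·3+4·0+6·5 = 36 | 6·4+5·2+1·2 = 36
A: 2·1+4·2+6·7 = 52 | 6·2+5·7+1·5 = 52
Y: 2·6+4·2+6·6 = 56 | 6·5+5·4+1·6 = 56
B: 2·1+4·1+6·6 = 42 | 6·0+5·8+1·2 = 42
gcd(2,4,6,6,5,1) = 1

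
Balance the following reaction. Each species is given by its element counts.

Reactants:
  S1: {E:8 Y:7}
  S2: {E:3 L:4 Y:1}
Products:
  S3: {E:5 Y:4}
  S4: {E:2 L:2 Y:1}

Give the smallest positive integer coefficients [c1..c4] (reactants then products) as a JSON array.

E: 1·8+3·3 = 17 | 1·5+6·2 = 17
L: 1·0+3·4 = 12 | 1·0+6·2 = 12
Y: 1·7+3·1 = 10 | 1·4+6·1 = 10
gcd(1,3,1,6) = 1

Coefficients: [1, 3, 1, 6]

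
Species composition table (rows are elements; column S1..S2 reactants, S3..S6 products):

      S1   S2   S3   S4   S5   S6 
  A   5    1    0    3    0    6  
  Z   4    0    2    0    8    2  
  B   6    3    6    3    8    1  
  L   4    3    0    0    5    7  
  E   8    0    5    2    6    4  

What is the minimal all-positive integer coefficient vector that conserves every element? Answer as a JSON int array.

A: 6·5+3·1 = 33 | 4·0+3·3+1·0+4·6 = 33
Z: 6·4+3·0 = 24 | 4·2+3·0+1·8+4·2 = 24
B: 6·6+3·3 = 45 | 4·6+3·3+1·8+4·1 = 45
L: 6·4+3·3 = 33 | 4·0+3·0+1·5+4·7 = 33
E: 6·8+3·0 = 48 | 4·5+3·2+1·6+4·4 = 48
gcd(6,3,4,3,1,4) = 1

Coefficients: [6, 3, 4, 3, 1, 4]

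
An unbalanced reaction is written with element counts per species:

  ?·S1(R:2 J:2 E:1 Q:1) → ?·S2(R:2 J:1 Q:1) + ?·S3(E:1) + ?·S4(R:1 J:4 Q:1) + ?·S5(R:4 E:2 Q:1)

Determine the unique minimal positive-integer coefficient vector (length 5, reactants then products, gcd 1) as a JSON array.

R: 5·2 = 10 | 2·2+3·0+2·1+1·4 = 10
J: 5·2 = 10 | 2·1+3·0+2·4+1·0 = 10
E: 5·1 = 5 | 2·0+3·1+2·0+1·2 = 5
Q: 5·1 = 5 | 2·1+3·0+2·1+1·1 = 5
gcd(5,2,3,2,1) = 1

Coefficients: [5, 2, 3, 2, 1]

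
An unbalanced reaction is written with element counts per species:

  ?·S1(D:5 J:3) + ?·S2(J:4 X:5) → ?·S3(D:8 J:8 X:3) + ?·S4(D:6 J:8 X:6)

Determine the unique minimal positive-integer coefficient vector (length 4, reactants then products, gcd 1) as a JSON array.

Coefficients: [4, 3, 1, 2]

D: 4·5+3·0 = 20 | 1·8+2·6 = 20
J: 4·3+3·4 = 24 | 1·8+2·8 = 24
X: 4·0+3·5 = 15 | 1·3+2·6 = 15
gcd(4,3,1,2) = 1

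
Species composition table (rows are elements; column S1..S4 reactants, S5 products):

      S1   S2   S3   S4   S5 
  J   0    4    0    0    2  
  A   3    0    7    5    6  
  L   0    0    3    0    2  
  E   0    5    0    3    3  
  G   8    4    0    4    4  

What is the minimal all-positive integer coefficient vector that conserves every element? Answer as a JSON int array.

Coefficients: [1, 3, 4, 1, 6]

J: 1·0+3·4+4·0+1·0 = 12 | 6·2 = 12
A: 1·3+3·0+4·7+1·5 = 36 | 6·6 = 36
L: 1·0+3·0+4·3+1·0 = 12 | 6·2 = 12
E: 1·0+3·5+4·0+1·3 = 18 | 6·3 = 18
G: 1·8+3·4+4·0+1·4 = 24 | 6·4 = 24
gcd(1,3,4,1,6) = 1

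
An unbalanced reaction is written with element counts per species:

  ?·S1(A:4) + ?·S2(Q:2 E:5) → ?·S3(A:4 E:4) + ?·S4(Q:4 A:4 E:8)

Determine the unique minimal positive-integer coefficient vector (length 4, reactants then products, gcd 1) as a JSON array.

Q: 3·0+4·2 = 8 | 1·0+2·4 = 8
A: 3·4+4·0 = 12 | 1·4+2·4 = 12
E: 3·0+4·5 = 20 | 1·4+2·8 = 20
gcd(3,4,1,2) = 1

Coefficients: [3, 4, 1, 2]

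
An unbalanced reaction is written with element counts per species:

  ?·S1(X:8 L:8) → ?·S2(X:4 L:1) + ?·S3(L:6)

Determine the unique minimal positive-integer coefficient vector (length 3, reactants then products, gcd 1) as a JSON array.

Coefficients: [1, 2, 1]

X: 1·8 = 8 | 2·4+1·0 = 8
L: 1·8 = 8 | 2·1+1·6 = 8
gcd(1,2,1) = 1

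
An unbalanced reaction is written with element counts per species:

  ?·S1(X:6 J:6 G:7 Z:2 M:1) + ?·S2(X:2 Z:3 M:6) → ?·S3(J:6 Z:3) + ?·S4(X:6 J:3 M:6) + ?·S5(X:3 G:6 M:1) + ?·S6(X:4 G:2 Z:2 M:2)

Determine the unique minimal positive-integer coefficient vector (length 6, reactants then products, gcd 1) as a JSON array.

Coefficients: [6, 3, 5, 2, 6, 3]

X: 6·6+3·2 = 42 | 5·0+2·6+6·3+3·4 = 42
J: 6·6+3·0 = 36 | 5·6+2·3+6·0+3·0 = 36
G: 6·7+3·0 = 42 | 5·0+2·0+6·6+3·2 = 42
Z: 6·2+3·3 = 21 | 5·3+2·0+6·0+3·2 = 21
M: 6·1+3·6 = 24 | 5·0+2·6+6·1+3·2 = 24
gcd(6,3,5,2,6,3) = 1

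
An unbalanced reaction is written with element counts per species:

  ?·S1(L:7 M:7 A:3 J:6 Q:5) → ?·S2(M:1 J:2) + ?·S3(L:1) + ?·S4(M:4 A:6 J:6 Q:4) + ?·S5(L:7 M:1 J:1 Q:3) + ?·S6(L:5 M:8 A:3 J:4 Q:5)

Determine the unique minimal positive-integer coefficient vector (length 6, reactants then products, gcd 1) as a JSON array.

L: 5·7 = 35 | 5·0+6·1+1·0+2·7+3·5 = 35
M: 5·7 = 35 | 5·1+6·0+1·4+2·1+3·8 = 35
A: 5·3 = 15 | 5·0+6·0+1·6+2·0+3·3 = 15
J: 5·6 = 30 | 5·2+6·0+1·6+2·1+3·4 = 30
Q: 5·5 = 25 | 5·0+6·0+1·4+2·3+3·5 = 25
gcd(5,5,6,1,2,3) = 1

Coefficients: [5, 5, 6, 1, 2, 3]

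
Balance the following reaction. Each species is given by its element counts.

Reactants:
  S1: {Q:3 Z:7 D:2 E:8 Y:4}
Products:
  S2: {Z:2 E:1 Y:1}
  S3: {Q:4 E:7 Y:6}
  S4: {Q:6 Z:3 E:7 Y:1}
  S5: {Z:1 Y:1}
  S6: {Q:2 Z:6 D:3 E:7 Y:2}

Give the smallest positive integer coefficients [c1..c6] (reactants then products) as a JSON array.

Coefficients: [6, 6, 1, 1, 3, 4]

Q: 6·3 = 18 | 6·0+1·4+1·6+3·0+4·2 = 18
Z: 6·7 = 42 | 6·2+1·0+1·3+3·1+4·6 = 42
D: 6·2 = 12 | 6·0+1·0+1·0+3·0+4·3 = 12
E: 6·8 = 48 | 6·1+1·7+1·7+3·0+4·7 = 48
Y: 6·4 = 24 | 6·1+1·6+1·1+3·1+4·2 = 24
gcd(6,6,1,1,3,4) = 1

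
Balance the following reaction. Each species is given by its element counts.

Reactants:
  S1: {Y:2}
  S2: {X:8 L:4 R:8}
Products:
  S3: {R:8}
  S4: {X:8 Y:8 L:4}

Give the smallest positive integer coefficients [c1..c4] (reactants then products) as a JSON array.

X: 4·0+1·8 = 8 | 1·0+1·8 = 8
Y: 4·2+1·0 = 8 | 1·0+1·8 = 8
L: 4·0+1·4 = 4 | 1·0+1·4 = 4
R: 4·0+1·8 = 8 | 1·8+1·0 = 8
gcd(4,1,1,1) = 1

Coefficients: [4, 1, 1, 1]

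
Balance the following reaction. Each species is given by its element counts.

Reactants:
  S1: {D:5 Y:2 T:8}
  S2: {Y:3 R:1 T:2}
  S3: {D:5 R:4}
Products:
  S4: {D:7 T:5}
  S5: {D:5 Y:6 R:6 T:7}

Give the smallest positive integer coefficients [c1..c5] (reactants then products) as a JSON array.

D: 6·5+6·0+6·5 = 60 | 5·7+5·5 = 60
Y: 6·2+6·3+6·0 = 30 | 5·0+5·6 = 30
R: 6·0+6·1+6·4 = 30 | 5·0+5·6 = 30
T: 6·8+6·2+6·0 = 60 | 5·5+5·7 = 60
gcd(6,6,6,5,5) = 1

Coefficients: [6, 6, 6, 5, 5]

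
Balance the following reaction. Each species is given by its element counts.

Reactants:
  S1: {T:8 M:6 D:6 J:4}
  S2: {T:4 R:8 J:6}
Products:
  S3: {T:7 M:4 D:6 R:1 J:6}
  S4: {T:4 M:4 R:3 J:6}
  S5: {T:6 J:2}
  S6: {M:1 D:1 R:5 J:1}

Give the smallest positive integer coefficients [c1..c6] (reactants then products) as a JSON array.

T: 5·8+5·4 = 60 | 4·7+2·4+4·6+6·0 = 60
M: 5·6+5·0 = 30 | 4·4+2·4+4·0+6·1 = 30
D: 5·6+5·0 = 30 | 4·6+2·0+4·0+6·1 = 30
R: 5·0+5·8 = 40 | 4·1+2·3+4·0+6·5 = 40
J: 5·4+5·6 = 50 | 4·6+2·6+4·2+6·1 = 50
gcd(5,5,4,2,4,6) = 1

Coefficients: [5, 5, 4, 2, 4, 6]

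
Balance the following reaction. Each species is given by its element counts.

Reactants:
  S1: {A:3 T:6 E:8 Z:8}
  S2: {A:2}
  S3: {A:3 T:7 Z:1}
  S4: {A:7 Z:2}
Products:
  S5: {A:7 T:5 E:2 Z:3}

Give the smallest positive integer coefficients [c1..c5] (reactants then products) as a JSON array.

Coefficients: [1, 6, 2, 1, 4]

A: 1·3+6·2+2·3+1·7 = 28 | 4·7 = 28
T: 1·6+6·0+2·7+1·0 = 20 | 4·5 = 20
E: 1·8+6·0+2·0+1·0 = 8 | 4·2 = 8
Z: 1·8+6·0+2·1+1·2 = 12 | 4·3 = 12
gcd(1,6,2,1,4) = 1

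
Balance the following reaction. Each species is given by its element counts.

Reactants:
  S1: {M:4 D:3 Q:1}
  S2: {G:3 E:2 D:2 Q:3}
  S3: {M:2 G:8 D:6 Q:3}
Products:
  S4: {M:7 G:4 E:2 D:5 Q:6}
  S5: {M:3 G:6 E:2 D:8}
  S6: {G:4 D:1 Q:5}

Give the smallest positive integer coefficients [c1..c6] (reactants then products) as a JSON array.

Coefficients: [3, 6, 5, 1, 5, 6]

M: 3·4+6·0+5·2 = 22 | 1·7+5·3+6·0 = 22
G: 3·0+6·3+5·8 = 58 | 1·4+5·6+6·4 = 58
E: 3·0+6·2+5·0 = 12 | 1·2+5·2+6·0 = 12
D: 3·3+6·2+5·6 = 51 | 1·5+5·8+6·1 = 51
Q: 3·1+6·3+5·3 = 36 | 1·6+5·0+6·5 = 36
gcd(3,6,5,1,5,6) = 1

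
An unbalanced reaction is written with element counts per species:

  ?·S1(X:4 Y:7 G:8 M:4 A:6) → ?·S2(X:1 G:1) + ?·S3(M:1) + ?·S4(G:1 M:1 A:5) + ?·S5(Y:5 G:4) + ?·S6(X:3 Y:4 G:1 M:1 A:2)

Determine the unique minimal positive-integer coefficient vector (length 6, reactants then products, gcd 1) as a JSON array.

Coefficients: [2, 5, 5, 2, 2, 1]

X: 2·4 = 8 | 5·1+5·0+2·0+2·0+1·3 = 8
Y: 2·7 = 14 | 5·0+5·0+2·0+2·5+1·4 = 14
G: 2·8 = 16 | 5·1+5·0+2·1+2·4+1·1 = 16
M: 2·4 = 8 | 5·0+5·1+2·1+2·0+1·1 = 8
A: 2·6 = 12 | 5·0+5·0+2·5+2·0+1·2 = 12
gcd(2,5,5,2,2,1) = 1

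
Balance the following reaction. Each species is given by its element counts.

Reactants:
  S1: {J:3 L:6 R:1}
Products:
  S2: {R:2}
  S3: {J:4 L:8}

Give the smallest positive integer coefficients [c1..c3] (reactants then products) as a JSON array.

Coefficients: [4, 2, 3]

J: 4·3 = 12 | 2·0+3·4 = 12
L: 4·6 = 24 | 2·0+3·8 = 24
R: 4·1 = 4 | 2·2+3·0 = 4
gcd(4,2,3) = 1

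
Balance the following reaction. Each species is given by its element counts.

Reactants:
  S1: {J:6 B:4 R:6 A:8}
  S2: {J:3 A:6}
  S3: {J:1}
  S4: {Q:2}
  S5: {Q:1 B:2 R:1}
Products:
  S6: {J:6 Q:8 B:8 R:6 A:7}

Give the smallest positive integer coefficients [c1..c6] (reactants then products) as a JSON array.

Coefficients: [1, 1, 3, 5, 6, 2]

J: 1·6+1·3+3·1+5·0+6·0 = 12 | 2·6 = 12
Q: 1·0+1·0+3·0+5·2+6·1 = 16 | 2·8 = 16
B: 1·4+1·0+3·0+5·0+6·2 = 16 | 2·8 = 16
R: 1·6+1·0+3·0+5·0+6·1 = 12 | 2·6 = 12
A: 1·8+1·6+3·0+5·0+6·0 = 14 | 2·7 = 14
gcd(1,1,3,5,6,2) = 1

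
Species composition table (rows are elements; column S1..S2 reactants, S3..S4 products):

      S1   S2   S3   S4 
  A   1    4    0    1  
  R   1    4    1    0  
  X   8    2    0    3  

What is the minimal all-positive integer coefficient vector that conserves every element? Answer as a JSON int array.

Coefficients: [2, 1, 6, 6]

A: 2·1+1·4 = 6 | 6·0+6·1 = 6
R: 2·1+1·4 = 6 | 6·1+6·0 = 6
X: 2·8+1·2 = 18 | 6·0+6·3 = 18
gcd(2,1,6,6) = 1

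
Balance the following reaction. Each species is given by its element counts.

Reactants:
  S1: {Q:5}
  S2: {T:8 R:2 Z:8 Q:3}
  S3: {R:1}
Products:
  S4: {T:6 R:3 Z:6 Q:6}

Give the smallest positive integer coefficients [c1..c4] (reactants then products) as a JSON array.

T: 3·0+3·8+6·0 = 24 | 4·6 = 24
R: 3·0+3·2+6·1 = 12 | 4·3 = 12
Z: 3·0+3·8+6·0 = 24 | 4·6 = 24
Q: 3·5+3·3+6·0 = 24 | 4·6 = 24
gcd(3,3,6,4) = 1

Coefficients: [3, 3, 6, 4]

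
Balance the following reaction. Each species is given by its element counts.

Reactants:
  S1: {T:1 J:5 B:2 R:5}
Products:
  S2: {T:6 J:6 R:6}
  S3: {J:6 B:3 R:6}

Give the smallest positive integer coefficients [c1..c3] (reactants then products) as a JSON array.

Coefficients: [6, 1, 4]

T: 6·1 = 6 | 1·6+4·0 = 6
J: 6·5 = 30 | 1·6+4·6 = 30
B: 6·2 = 12 | 1·0+4·3 = 12
R: 6·5 = 30 | 1·6+4·6 = 30
gcd(6,1,4) = 1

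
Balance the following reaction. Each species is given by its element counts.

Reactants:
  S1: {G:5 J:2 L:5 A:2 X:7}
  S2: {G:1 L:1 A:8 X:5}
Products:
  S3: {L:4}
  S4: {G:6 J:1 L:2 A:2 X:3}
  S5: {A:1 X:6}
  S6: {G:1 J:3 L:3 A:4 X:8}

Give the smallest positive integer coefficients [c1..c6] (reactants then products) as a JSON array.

Coefficients: [5, 1, 3, 4, 2, 2]

G: 5·5+1·1 = 26 | 3·0+4·6+2·0+2·1 = 26
J: 5·2+1·0 = 10 | 3·0+4·1+2·0+2·3 = 10
L: 5·5+1·1 = 26 | 3·4+4·2+2·0+2·3 = 26
A: 5·2+1·8 = 18 | 3·0+4·2+2·1+2·4 = 18
X: 5·7+1·5 = 40 | 3·0+4·3+2·6+2·8 = 40
gcd(5,1,3,4,2,2) = 1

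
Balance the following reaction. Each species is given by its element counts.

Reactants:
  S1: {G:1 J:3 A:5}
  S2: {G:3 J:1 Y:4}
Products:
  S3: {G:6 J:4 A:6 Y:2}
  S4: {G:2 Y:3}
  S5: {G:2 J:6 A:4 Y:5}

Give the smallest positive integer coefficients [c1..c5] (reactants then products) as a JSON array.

G: 2·1+4·3 = 14 | 1·6+3·2+1·2 = 14
J: 2·3+4·1 = 10 | 1·4+3·0+1·6 = 10
A: 2·5+4·0 = 10 | 1·6+3·0+1·4 = 10
Y: 2·0+4·4 = 16 | 1·2+3·3+1·5 = 16
gcd(2,4,1,3,1) = 1

Coefficients: [2, 4, 1, 3, 1]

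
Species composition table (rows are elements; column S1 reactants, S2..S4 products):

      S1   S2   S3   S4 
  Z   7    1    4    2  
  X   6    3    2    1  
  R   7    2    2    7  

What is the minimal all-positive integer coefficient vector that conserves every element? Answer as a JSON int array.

Coefficients: [3, 3, 4, 1]

Z: 3·7 = 21 | 3·1+4·4+1·2 = 21
X: 3·6 = 18 | 3·3+4·2+1·1 = 18
R: 3·7 = 21 | 3·2+4·2+1·7 = 21
gcd(3,3,4,1) = 1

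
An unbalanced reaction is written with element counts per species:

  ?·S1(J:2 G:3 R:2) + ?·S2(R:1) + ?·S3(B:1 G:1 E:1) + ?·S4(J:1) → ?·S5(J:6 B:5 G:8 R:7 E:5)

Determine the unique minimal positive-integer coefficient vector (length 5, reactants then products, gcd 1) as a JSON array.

Coefficients: [1, 5, 5, 4, 1]

J: 1·2+5·0+5·0+4·1 = 6 | 1·6 = 6
B: 1·0+5·0+5·1+4·0 = 5 | 1·5 = 5
G: 1·3+5·0+5·1+4·0 = 8 | 1·8 = 8
R: 1·2+5·1+5·0+4·0 = 7 | 1·7 = 7
E: 1·0+5·0+5·1+4·0 = 5 | 1·5 = 5
gcd(1,5,5,4,1) = 1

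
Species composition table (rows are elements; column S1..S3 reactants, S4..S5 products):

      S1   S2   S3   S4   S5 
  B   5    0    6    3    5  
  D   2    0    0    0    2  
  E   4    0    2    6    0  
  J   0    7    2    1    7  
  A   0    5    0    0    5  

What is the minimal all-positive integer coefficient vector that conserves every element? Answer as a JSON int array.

B: 5·5+5·0+2·6 = 37 | 4·3+5·5 = 37
D: 5·2+5·0+2·0 = 10 | 4·0+5·2 = 10
E: 5·4+5·0+2·2 = 24 | 4·6+5·0 = 24
J: 5·0+5·7+2·2 = 39 | 4·1+5·7 = 39
A: 5·0+5·5+2·0 = 25 | 4·0+5·5 = 25
gcd(5,5,2,4,5) = 1

Coefficients: [5, 5, 2, 4, 5]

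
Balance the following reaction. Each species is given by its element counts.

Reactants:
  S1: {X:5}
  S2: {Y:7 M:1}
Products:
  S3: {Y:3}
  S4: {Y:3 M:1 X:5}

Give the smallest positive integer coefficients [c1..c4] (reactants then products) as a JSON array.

Coefficients: [3, 3, 4, 3]

Y: 3·0+3·7 = 21 | 4·3+3·3 = 21
M: 3·0+3·1 = 3 | 4·0+3·1 = 3
X: 3·5+3·0 = 15 | 4·0+3·5 = 15
gcd(3,3,4,3) = 1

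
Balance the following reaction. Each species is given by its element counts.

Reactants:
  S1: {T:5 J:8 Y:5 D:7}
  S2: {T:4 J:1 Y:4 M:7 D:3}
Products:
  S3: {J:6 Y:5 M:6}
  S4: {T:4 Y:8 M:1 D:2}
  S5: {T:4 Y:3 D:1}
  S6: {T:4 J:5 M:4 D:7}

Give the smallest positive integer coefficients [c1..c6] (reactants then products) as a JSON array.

T: 4·5+5·4 = 40 | 2·0+3·4+2·4+5·4 = 40
J: 4·8+5·1 = 37 | 2·6+3·0+2·0+5·5 = 37
Y: 4·5+5·4 = 40 | 2·5+3·8+2·3+5·0 = 40
M: 4·0+5·7 = 35 | 2·6+3·1+2·0+5·4 = 35
D: 4·7+5·3 = 43 | 2·0+3·2+2·1+5·7 = 43
gcd(4,5,2,3,2,5) = 1

Coefficients: [4, 5, 2, 3, 2, 5]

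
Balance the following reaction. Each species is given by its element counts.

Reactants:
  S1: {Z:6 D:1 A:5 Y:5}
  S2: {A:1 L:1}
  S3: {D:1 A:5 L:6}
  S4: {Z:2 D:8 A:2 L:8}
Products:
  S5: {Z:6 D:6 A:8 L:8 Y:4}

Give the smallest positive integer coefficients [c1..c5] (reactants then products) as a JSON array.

Coefficients: [4, 4, 2, 3, 5]

Z: 4·6+4·0+2·0+3·2 = 30 | 5·6 = 30
D: 4·1+4·0+2·1+3·8 = 30 | 5·6 = 30
A: 4·5+4·1+2·5+3·2 = 40 | 5·8 = 40
L: 4·0+4·1+2·6+3·8 = 40 | 5·8 = 40
Y: 4·5+4·0+2·0+3·0 = 20 | 5·4 = 20
gcd(4,4,2,3,5) = 1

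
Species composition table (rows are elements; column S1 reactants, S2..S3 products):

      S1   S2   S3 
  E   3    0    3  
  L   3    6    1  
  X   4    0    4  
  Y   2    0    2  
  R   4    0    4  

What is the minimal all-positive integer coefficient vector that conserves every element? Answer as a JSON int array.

Coefficients: [3, 1, 3]

E: 3·3 = 9 | 1·0+3·3 = 9
L: 3·3 = 9 | 1·6+3·1 = 9
X: 3·4 = 12 | 1·0+3·4 = 12
Y: 3·2 = 6 | 1·0+3·2 = 6
R: 3·4 = 12 | 1·0+3·4 = 12
gcd(3,1,3) = 1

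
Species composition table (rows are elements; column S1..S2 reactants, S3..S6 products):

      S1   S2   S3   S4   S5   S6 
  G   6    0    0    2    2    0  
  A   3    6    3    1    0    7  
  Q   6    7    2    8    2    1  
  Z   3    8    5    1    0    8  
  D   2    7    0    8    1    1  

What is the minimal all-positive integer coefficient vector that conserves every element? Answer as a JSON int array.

Coefficients: [3, 6, 4, 5, 4, 4]

G: 3·6+6·0 = 18 | 4·0+5·2+4·2+4·0 = 18
A: 3·3+6·6 = 45 | 4·3+5·1+4·0+4·7 = 45
Q: 3·6+6·7 = 60 | 4·2+5·8+4·2+4·1 = 60
Z: 3·3+6·8 = 57 | 4·5+5·1+4·0+4·8 = 57
D: 3·2+6·7 = 48 | 4·0+5·8+4·1+4·1 = 48
gcd(3,6,4,5,4,4) = 1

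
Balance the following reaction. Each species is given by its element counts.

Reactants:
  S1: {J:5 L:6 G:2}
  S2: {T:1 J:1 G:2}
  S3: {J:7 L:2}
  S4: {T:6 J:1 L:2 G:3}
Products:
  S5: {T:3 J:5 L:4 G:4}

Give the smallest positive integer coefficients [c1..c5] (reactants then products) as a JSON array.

T: 3·0+6·1+1·0+2·6 = 18 | 6·3 = 18
J: 3·5+6·1+1·7+2·1 = 30 | 6·5 = 30
L: 3·6+6·0+1·2+2·2 = 24 | 6·4 = 24
G: 3·2+6·2+1·0+2·3 = 24 | 6·4 = 24
gcd(3,6,1,2,6) = 1

Coefficients: [3, 6, 1, 2, 6]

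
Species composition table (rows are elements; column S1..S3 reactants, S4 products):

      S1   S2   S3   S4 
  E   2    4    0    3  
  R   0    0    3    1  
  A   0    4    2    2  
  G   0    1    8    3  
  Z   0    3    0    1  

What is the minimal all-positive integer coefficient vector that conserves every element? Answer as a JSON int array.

Coefficients: [5, 2, 2, 6]

E: 5·2+2·4+2·0 = 18 | 6·3 = 18
R: 5·0+2·0+2·3 = 6 | 6·1 = 6
A: 5·0+2·4+2·2 = 12 | 6·2 = 12
G: 5·0+2·1+2·8 = 18 | 6·3 = 18
Z: 5·0+2·3+2·0 = 6 | 6·1 = 6
gcd(5,2,2,6) = 1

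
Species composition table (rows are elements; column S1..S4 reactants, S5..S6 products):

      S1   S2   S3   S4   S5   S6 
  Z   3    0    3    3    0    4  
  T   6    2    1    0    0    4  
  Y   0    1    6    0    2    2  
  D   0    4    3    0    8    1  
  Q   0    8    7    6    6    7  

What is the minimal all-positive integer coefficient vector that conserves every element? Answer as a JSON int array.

Coefficients: [3, 2, 2, 3, 1, 6]

Z: 3·3+2·0+2·3+3·3 = 24 | 1·0+6·4 = 24
T: 3·6+2·2+2·1+3·0 = 24 | 1·0+6·4 = 24
Y: 3·0+2·1+2·6+3·0 = 14 | 1·2+6·2 = 14
D: 3·0+2·4+2·3+3·0 = 14 | 1·8+6·1 = 14
Q: 3·0+2·8+2·7+3·6 = 48 | 1·6+6·7 = 48
gcd(3,2,2,3,1,6) = 1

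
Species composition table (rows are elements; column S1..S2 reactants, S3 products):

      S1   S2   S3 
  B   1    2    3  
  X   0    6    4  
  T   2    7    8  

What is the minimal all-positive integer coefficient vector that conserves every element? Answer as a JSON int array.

B: 5·1+2·2 = 9 | 3·3 = 9
X: 5·0+2·6 = 12 | 3·4 = 12
T: 5·2+2·7 = 24 | 3·8 = 24
gcd(5,2,3) = 1

Coefficients: [5, 2, 3]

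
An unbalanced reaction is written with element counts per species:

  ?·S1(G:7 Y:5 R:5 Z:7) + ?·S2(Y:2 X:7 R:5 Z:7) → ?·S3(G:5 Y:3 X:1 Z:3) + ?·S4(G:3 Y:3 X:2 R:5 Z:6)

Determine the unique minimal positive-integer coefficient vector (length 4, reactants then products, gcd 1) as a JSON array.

Coefficients: [2, 1, 1, 3]

G: 2·7+1·0 = 14 | 1·5+3·3 = 14
Y: 2·5+1·2 = 12 | 1·3+3·3 = 12
X: 2·0+1·7 = 7 | 1·1+3·2 = 7
R: 2·5+1·5 = 15 | 1·0+3·5 = 15
Z: 2·7+1·7 = 21 | 1·3+3·6 = 21
gcd(2,1,1,3) = 1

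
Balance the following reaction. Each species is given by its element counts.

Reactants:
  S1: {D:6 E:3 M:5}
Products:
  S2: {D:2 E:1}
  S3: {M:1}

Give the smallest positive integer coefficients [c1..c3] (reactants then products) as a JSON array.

Coefficients: [1, 3, 5]

D: 1·6 = 6 | 3·2+5·0 = 6
E: 1·3 = 3 | 3·1+5·0 = 3
M: 1·5 = 5 | 3·0+5·1 = 5
gcd(1,3,5) = 1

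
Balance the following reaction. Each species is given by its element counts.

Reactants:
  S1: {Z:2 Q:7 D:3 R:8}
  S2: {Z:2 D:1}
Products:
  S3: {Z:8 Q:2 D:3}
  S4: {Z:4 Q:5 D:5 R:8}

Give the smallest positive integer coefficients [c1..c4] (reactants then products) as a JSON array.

Coefficients: [1, 5, 1, 1]

Z: 1·2+5·2 = 12 | 1·8+1·4 = 12
Q: 1·7+5·0 = 7 | 1·2+1·5 = 7
D: 1·3+5·1 = 8 | 1·3+1·5 = 8
R: 1·8+5·0 = 8 | 1·0+1·8 = 8
gcd(1,5,1,1) = 1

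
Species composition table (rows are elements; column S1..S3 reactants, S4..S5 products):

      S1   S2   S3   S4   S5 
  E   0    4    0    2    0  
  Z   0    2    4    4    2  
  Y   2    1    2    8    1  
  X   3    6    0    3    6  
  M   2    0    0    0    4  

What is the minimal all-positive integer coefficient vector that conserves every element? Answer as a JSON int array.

E: 6·0+1·4+3·0 = 4 | 2·2+3·0 = 4
Z: 6·0+1·2+3·4 = 14 | 2·4+3·2 = 14
Y: 6·2+1·1+3·2 = 19 | 2·8+3·1 = 19
X: 6·3+1·6+3·0 = 24 | 2·3+3·6 = 24
M: 6·2+1·0+3·0 = 12 | 2·0+3·4 = 12
gcd(6,1,3,2,3) = 1

Coefficients: [6, 1, 3, 2, 3]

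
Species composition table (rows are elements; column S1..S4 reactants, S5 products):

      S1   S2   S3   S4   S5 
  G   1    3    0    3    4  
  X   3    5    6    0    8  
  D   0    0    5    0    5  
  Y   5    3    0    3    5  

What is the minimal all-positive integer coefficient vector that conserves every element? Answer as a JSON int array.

G: 1·1+1·3+4·0+4·3 = 16 | 4·4 = 16
X: 1·3+1·5+4·6+4·0 = 32 | 4·8 = 32
D: 1·0+1·0+4·5+4·0 = 20 | 4·5 = 20
Y: 1·5+1·3+4·0+4·3 = 20 | 4·5 = 20
gcd(1,1,4,4,4) = 1

Coefficients: [1, 1, 4, 4, 4]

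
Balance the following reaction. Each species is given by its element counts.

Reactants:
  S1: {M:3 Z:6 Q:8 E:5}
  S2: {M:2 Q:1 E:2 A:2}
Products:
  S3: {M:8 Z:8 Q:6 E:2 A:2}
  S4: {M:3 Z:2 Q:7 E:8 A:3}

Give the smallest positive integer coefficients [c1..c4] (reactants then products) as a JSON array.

M: 2·3+4·2 = 14 | 1·8+2·3 = 14
Z: 2·6+4·0 = 12 | 1·8+2·2 = 12
Q: 2·8+4·1 = 20 | 1·6+2·7 = 20
E: 2·5+4·2 = 18 | 1·2+2·8 = 18
A: 2·0+4·2 = 8 | 1·2+2·3 = 8
gcd(2,4,1,2) = 1

Coefficients: [2, 4, 1, 2]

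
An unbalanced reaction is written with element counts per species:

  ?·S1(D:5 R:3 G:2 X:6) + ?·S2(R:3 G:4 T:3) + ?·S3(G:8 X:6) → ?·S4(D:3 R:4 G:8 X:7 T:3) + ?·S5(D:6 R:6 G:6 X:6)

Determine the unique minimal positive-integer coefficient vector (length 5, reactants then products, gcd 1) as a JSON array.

D: 6·5+6·0+3·0 = 30 | 6·3+2·6 = 30
R: 6·3+6·3+3·0 = 36 | 6·4+2·6 = 36
G: 6·2+6·4+3·8 = 60 | 6·8+2·6 = 60
X: 6·6+6·0+3·6 = 54 | 6·7+2·6 = 54
T: 6·0+6·3+3·0 = 18 | 6·3+2·0 = 18
gcd(6,6,3,6,2) = 1

Coefficients: [6, 6, 3, 6, 2]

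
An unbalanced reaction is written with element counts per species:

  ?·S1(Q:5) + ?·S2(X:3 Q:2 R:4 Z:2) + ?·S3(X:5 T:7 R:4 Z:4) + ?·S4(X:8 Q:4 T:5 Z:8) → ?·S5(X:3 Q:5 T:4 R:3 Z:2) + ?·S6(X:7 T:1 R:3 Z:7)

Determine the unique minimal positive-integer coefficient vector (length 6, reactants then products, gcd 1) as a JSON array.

X: 4·0+3·3+3·5+1·8 = 32 | 6·3+2·7 = 32
Q: 4·5+3·2+3·0+1·4 = 30 | 6·5+2·0 = 30
T: 4·0+3·0+3·7+1·5 = 26 | 6·4+2·1 = 26
R: 4·0+3·4+3·4+1·0 = 24 | 6·3+2·3 = 24
Z: 4·0+3·2+3·4+1·8 = 26 | 6·2+2·7 = 26
gcd(4,3,3,1,6,2) = 1

Coefficients: [4, 3, 3, 1, 6, 2]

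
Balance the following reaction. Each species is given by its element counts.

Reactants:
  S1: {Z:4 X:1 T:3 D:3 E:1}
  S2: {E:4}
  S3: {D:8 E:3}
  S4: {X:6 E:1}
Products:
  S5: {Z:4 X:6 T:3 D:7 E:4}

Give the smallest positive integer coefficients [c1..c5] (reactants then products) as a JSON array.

Z: 6·4+1·0+3·0+5·0 = 24 | 6·4 = 24
X: 6·1+1·0+3·0+5·6 = 36 | 6·6 = 36
T: 6·3+1·0+3·0+5·0 = 18 | 6·3 = 18
D: 6·3+1·0+3·8+5·0 = 42 | 6·7 = 42
E: 6·1+1·4+3·3+5·1 = 24 | 6·4 = 24
gcd(6,1,3,5,6) = 1

Coefficients: [6, 1, 3, 5, 6]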